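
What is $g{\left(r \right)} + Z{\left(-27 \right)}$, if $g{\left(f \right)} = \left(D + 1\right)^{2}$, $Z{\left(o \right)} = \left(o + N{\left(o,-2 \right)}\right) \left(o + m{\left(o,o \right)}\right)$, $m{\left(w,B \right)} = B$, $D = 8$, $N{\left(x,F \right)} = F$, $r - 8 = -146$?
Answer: $1647$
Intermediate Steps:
$r = -138$ ($r = 8 - 146 = -138$)
$Z{\left(o \right)} = 2 o \left(-2 + o\right)$ ($Z{\left(o \right)} = \left(o - 2\right) \left(o + o\right) = \left(-2 + o\right) 2 o = 2 o \left(-2 + o\right)$)
$g{\left(f \right)} = 81$ ($g{\left(f \right)} = \left(8 + 1\right)^{2} = 9^{2} = 81$)
$g{\left(r \right)} + Z{\left(-27 \right)} = 81 + 2 \left(-27\right) \left(-2 - 27\right) = 81 + 2 \left(-27\right) \left(-29\right) = 81 + 1566 = 1647$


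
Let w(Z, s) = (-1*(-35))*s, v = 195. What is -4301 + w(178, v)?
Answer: 2524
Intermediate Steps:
w(Z, s) = 35*s
-4301 + w(178, v) = -4301 + 35*195 = -4301 + 6825 = 2524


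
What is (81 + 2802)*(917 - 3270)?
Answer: -6783699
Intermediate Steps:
(81 + 2802)*(917 - 3270) = 2883*(-2353) = -6783699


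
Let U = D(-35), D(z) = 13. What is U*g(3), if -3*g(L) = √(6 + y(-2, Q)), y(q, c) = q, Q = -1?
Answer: -26/3 ≈ -8.6667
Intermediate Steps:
U = 13
g(L) = -⅔ (g(L) = -√(6 - 2)/3 = -√4/3 = -⅓*2 = -⅔)
U*g(3) = 13*(-⅔) = -26/3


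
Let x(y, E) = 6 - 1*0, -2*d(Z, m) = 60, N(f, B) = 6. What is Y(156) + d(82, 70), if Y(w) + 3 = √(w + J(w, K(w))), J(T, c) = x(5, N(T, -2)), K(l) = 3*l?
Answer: -33 + 9*√2 ≈ -20.272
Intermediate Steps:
d(Z, m) = -30 (d(Z, m) = -½*60 = -30)
x(y, E) = 6 (x(y, E) = 6 + 0 = 6)
J(T, c) = 6
Y(w) = -3 + √(6 + w) (Y(w) = -3 + √(w + 6) = -3 + √(6 + w))
Y(156) + d(82, 70) = (-3 + √(6 + 156)) - 30 = (-3 + √162) - 30 = (-3 + 9*√2) - 30 = -33 + 9*√2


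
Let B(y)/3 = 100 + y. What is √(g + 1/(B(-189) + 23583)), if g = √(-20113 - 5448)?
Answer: √(5829 + 135908964*I*√25561)/11658 ≈ 8.9409 + 8.9409*I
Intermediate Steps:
B(y) = 300 + 3*y (B(y) = 3*(100 + y) = 300 + 3*y)
g = I*√25561 (g = √(-25561) = I*√25561 ≈ 159.88*I)
√(g + 1/(B(-189) + 23583)) = √(I*√25561 + 1/((300 + 3*(-189)) + 23583)) = √(I*√25561 + 1/((300 - 567) + 23583)) = √(I*√25561 + 1/(-267 + 23583)) = √(I*√25561 + 1/23316) = √(1/23316 + I*√25561)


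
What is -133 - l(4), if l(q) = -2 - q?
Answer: -127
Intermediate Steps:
-133 - l(4) = -133 - (-2 - 1*4) = -133 - (-2 - 4) = -133 - 1*(-6) = -133 + 6 = -127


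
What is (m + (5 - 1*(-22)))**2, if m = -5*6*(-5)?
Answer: 31329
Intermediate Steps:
m = 150 (m = -30*(-5) = 150)
(m + (5 - 1*(-22)))**2 = (150 + (5 - 1*(-22)))**2 = (150 + (5 + 22))**2 = (150 + 27)**2 = 177**2 = 31329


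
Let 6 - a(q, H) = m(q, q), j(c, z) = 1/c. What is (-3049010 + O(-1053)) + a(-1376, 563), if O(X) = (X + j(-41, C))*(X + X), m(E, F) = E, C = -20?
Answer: -34028304/41 ≈ -8.2996e+5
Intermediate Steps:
a(q, H) = 6 - q
O(X) = 2*X*(-1/41 + X) (O(X) = (X + 1/(-41))*(X + X) = (X - 1/41)*(2*X) = (-1/41 + X)*(2*X) = 2*X*(-1/41 + X))
(-3049010 + O(-1053)) + a(-1376, 563) = (-3049010 + (2/41)*(-1053)*(-1 + 41*(-1053))) + (6 - 1*(-1376)) = (-3049010 + (2/41)*(-1053)*(-1 - 43173)) + (6 + 1376) = (-3049010 + (2/41)*(-1053)*(-43174)) + 1382 = (-3049010 + 90924444/41) + 1382 = -34084966/41 + 1382 = -34028304/41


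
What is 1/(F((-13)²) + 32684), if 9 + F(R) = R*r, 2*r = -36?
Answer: 1/29633 ≈ 3.3746e-5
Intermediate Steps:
r = -18 (r = (½)*(-36) = -18)
F(R) = -9 - 18*R (F(R) = -9 + R*(-18) = -9 - 18*R)
1/(F((-13)²) + 32684) = 1/((-9 - 18*(-13)²) + 32684) = 1/((-9 - 18*169) + 32684) = 1/((-9 - 3042) + 32684) = 1/(-3051 + 32684) = 1/29633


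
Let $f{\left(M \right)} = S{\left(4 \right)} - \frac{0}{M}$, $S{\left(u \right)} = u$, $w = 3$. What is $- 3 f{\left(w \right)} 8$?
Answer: $-96$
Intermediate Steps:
$f{\left(M \right)} = 4$ ($f{\left(M \right)} = 4 - \frac{0}{M} = 4 - 0 = 4 + 0 = 4$)
$- 3 f{\left(w \right)} 8 = \left(-3\right) 4 \cdot 8 = \left(-12\right) 8 = -96$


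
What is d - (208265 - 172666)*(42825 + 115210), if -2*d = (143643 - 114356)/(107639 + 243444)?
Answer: -3950307248861477/702166 ≈ -5.6259e+9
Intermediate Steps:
d = -29287/702166 (d = -(143643 - 114356)/(2*(107639 + 243444)) = -29287/(2*351083) = -½*29287/351083 = -29287/702166 ≈ -0.041709)
d - (208265 - 172666)*(42825 + 115210) = -29287/702166 - (208265 - 172666)*(42825 + 115210) = -29287/702166 - 35599*158035 = -29287/702166 - 1*5625887965 = -29287/702166 - 5625887965 = -3950307248861477/702166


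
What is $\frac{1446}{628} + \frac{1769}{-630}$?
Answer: $- \frac{24994}{49455} \approx -0.50539$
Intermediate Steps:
$\frac{1446}{628} + \frac{1769}{-630} = 1446 \cdot \frac{1}{628} + 1769 \left(- \frac{1}{630}\right) = \frac{723}{314} - \frac{1769}{630} = - \frac{24994}{49455}$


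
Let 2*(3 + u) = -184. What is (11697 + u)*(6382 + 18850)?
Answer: 292741664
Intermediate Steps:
u = -95 (u = -3 + (½)*(-184) = -3 - 92 = -95)
(11697 + u)*(6382 + 18850) = (11697 - 95)*(6382 + 18850) = 11602*25232 = 292741664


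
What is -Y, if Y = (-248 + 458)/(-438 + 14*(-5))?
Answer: 105/254 ≈ 0.41339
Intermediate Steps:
Y = -105/254 (Y = 210/(-438 - 70) = 210/(-508) = 210*(-1/508) = -105/254 ≈ -0.41339)
-Y = -1*(-105/254) = 105/254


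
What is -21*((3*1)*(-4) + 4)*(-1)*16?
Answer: -2688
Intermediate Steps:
-21*((3*1)*(-4) + 4)*(-1)*16 = -21*(3*(-4) + 4)*(-1)*16 = -21*(-12 + 4)*(-1)*16 = -(-168)*(-1)*16 = -21*8*16 = -168*16 = -2688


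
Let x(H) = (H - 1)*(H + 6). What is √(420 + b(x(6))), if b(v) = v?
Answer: 4*√30 ≈ 21.909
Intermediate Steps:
x(H) = (-1 + H)*(6 + H)
√(420 + b(x(6))) = √(420 + (-6 + 6² + 5*6)) = √(420 + (-6 + 36 + 30)) = √(420 + 60) = √480 = 4*√30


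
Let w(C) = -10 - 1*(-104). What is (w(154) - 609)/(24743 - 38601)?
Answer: 515/13858 ≈ 0.037163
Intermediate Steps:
w(C) = 94 (w(C) = -10 + 104 = 94)
(w(154) - 609)/(24743 - 38601) = (94 - 609)/(24743 - 38601) = -515/(-13858) = -515*(-1/13858) = 515/13858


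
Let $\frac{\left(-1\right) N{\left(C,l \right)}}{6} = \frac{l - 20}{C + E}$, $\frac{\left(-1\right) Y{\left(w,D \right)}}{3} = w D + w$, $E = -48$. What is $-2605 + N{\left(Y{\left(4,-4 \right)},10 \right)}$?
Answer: $-2610$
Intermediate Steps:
$Y{\left(w,D \right)} = - 3 w - 3 D w$ ($Y{\left(w,D \right)} = - 3 \left(w D + w\right) = - 3 \left(D w + w\right) = - 3 \left(w + D w\right) = - 3 w - 3 D w$)
$N{\left(C,l \right)} = - \frac{6 \left(-20 + l\right)}{-48 + C}$ ($N{\left(C,l \right)} = - 6 \frac{l - 20}{C - 48} = - 6 \frac{l - 20}{-48 + C} = - 6 \frac{-20 + l}{-48 + C} = - \frac{6 \left(-20 + l\right)}{-48 + C}$)
$-2605 + N{\left(Y{\left(4,-4 \right)},10 \right)} = -2605 + \frac{6 \left(20 - 10\right)}{-48 - 12 \left(1 - 4\right)} = -2605 + \frac{6 \left(20 - 10\right)}{-48 - 12 \left(-3\right)} = -2605 + 6 \frac{1}{-48 + 36} \cdot 10 = -2605 + 6 \frac{1}{-12} \cdot 10 = -2605 + 6 \left(- \frac{1}{12}\right) 10 = -2605 - 5 = -2610$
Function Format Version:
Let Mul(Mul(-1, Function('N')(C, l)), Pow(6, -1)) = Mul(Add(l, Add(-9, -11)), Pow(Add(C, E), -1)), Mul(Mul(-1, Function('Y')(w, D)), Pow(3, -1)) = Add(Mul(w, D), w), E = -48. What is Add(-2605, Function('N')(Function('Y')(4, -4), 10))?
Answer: -2610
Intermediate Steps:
Function('Y')(w, D) = Add(Mul(-3, w), Mul(-3, D, w)) (Function('Y')(w, D) = Mul(-3, Add(Mul(w, D), w)) = Mul(-3, Add(Mul(D, w), w)) = Mul(-3, Add(w, Mul(D, w))) = Add(Mul(-3, w), Mul(-3, D, w)))
Function('N')(C, l) = Mul(-6, Pow(Add(-48, C), -1), Add(-20, l)) (Function('N')(C, l) = Mul(-6, Mul(Add(l, Add(-9, -11)), Pow(Add(C, -48), -1))) = Mul(-6, Mul(Add(l, -20), Pow(Add(-48, C), -1))) = Mul(-6, Mul(Add(-20, l), Pow(Add(-48, C), -1))) = Mul(-6, Mul(Pow(Add(-48, C), -1), Add(-20, l))) = Mul(-6, Pow(Add(-48, C), -1), Add(-20, l)))
Add(-2605, Function('N')(Function('Y')(4, -4), 10)) = Add(-2605, Mul(6, Pow(Add(-48, Mul(-3, 4, Add(1, -4))), -1), Add(20, Mul(-1, 10)))) = Add(-2605, Mul(6, Pow(Add(-48, Mul(-3, 4, -3)), -1), Add(20, -10))) = Add(-2605, Mul(6, Pow(Add(-48, 36), -1), 10)) = Add(-2605, Mul(6, Pow(-12, -1), 10)) = Add(-2605, Mul(6, Rational(-1, 12), 10)) = Add(-2605, -5) = -2610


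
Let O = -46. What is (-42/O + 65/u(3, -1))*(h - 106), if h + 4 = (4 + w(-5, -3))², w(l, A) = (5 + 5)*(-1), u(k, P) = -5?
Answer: 20572/23 ≈ 894.43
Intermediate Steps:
w(l, A) = -10 (w(l, A) = 10*(-1) = -10)
h = 32 (h = -4 + (4 - 10)² = -4 + (-6)² = -4 + 36 = 32)
(-42/O + 65/u(3, -1))*(h - 106) = (-42/(-46) + 65/(-5))*(32 - 106) = (-42*(-1/46) + 65*(-⅕))*(-74) = (21/23 - 13)*(-74) = -278/23*(-74) = 20572/23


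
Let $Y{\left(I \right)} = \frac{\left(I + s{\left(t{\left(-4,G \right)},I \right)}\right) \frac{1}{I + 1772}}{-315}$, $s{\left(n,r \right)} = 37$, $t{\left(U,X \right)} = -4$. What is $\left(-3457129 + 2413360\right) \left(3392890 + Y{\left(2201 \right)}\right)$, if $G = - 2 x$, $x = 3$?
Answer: $- \frac{492448459312571992}{139055} \approx -3.5414 \cdot 10^{12}$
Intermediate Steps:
$G = -6$ ($G = \left(-2\right) 3 = -6$)
$Y{\left(I \right)} = - \frac{37 + I}{315 \left(1772 + I\right)}$ ($Y{\left(I \right)} = \frac{\left(I + 37\right) \frac{1}{I + 1772}}{-315} = \frac{37 + I}{1772 + I} \left(- \frac{1}{315}\right) = - \frac{37 + I}{315 \left(1772 + I\right)}$)
$\left(-3457129 + 2413360\right) \left(3392890 + Y{\left(2201 \right)}\right) = \left(-3457129 + 2413360\right) \left(3392890 + \frac{-37 - 2201}{315 \left(1772 + 2201\right)}\right) = - 1043769 \left(3392890 + \frac{-37 - 2201}{315 \cdot 3973}\right) = - 1043769 \left(3392890 + \frac{1}{315} \cdot \frac{1}{3973} \left(-2238\right)\right) = - 1043769 \left(3392890 - \frac{746}{417165}\right) = \left(-1043769\right) \frac{1415394956104}{417165} = - \frac{492448459312571992}{139055}$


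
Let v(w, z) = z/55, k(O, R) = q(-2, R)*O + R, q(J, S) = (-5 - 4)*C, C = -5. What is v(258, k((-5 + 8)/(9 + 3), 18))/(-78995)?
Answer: -117/17378900 ≈ -6.7323e-6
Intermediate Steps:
q(J, S) = 45 (q(J, S) = (-5 - 4)*(-5) = -9*(-5) = 45)
k(O, R) = R + 45*O (k(O, R) = 45*O + R = R + 45*O)
v(w, z) = z/55 (v(w, z) = z*(1/55) = z/55)
v(258, k((-5 + 8)/(9 + 3), 18))/(-78995) = ((18 + 45*((-5 + 8)/(9 + 3)))/55)/(-78995) = ((18 + 45*(3/12))/55)*(-1/78995) = ((18 + 45*(3*(1/12)))/55)*(-1/78995) = ((18 + 45*(¼))/55)*(-1/78995) = ((18 + 45/4)/55)*(-1/78995) = ((1/55)*(117/4))*(-1/78995) = (117/220)*(-1/78995) = -117/17378900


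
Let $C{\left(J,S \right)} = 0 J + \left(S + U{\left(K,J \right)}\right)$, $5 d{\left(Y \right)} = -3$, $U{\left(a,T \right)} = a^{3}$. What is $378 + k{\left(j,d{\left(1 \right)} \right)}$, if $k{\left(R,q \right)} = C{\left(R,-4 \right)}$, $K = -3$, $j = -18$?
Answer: $347$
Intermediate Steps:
$d{\left(Y \right)} = - \frac{3}{5}$ ($d{\left(Y \right)} = \frac{1}{5} \left(-3\right) = - \frac{3}{5}$)
$C{\left(J,S \right)} = -27 + S$ ($C{\left(J,S \right)} = 0 J + \left(S + \left(-3\right)^{3}\right) = 0 + \left(S - 27\right) = 0 + \left(-27 + S\right) = -27 + S$)
$k{\left(R,q \right)} = -31$ ($k{\left(R,q \right)} = -27 - 4 = -31$)
$378 + k{\left(j,d{\left(1 \right)} \right)} = 378 - 31 = 347$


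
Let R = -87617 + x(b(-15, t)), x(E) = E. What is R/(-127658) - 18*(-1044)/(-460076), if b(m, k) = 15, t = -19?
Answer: 4738078577/7341547751 ≈ 0.64538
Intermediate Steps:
R = -87602 (R = -87617 + 15 = -87602)
R/(-127658) - 18*(-1044)/(-460076) = -87602/(-127658) - 18*(-1044)/(-460076) = -87602*(-1/127658) + 18792*(-1/460076) = 43801/63829 - 4698/115019 = 4738078577/7341547751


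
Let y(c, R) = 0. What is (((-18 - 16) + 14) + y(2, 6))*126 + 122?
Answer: -2398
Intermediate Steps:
(((-18 - 16) + 14) + y(2, 6))*126 + 122 = (((-18 - 16) + 14) + 0)*126 + 122 = ((-34 + 14) + 0)*126 + 122 = (-20 + 0)*126 + 122 = -20*126 + 122 = -2520 + 122 = -2398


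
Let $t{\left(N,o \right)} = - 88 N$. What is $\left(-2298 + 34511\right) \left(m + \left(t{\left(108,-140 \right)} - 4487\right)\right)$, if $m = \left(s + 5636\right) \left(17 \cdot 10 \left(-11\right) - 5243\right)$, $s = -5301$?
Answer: $-77209600198$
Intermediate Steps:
$m = -2382855$ ($m = \left(-5301 + 5636\right) \left(17 \cdot 10 \left(-11\right) - 5243\right) = 335 \left(170 \left(-11\right) - 5243\right) = 335 \left(-1870 - 5243\right) = 335 \left(-7113\right) = -2382855$)
$\left(-2298 + 34511\right) \left(m + \left(t{\left(108,-140 \right)} - 4487\right)\right) = \left(-2298 + 34511\right) \left(-2382855 - 13991\right) = 32213 \left(-2382855 - 13991\right) = 32213 \left(-2396846\right) = -77209600198$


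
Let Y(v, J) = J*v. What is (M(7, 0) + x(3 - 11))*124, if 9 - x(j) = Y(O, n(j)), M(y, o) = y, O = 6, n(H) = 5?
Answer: -1736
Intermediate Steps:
x(j) = -21 (x(j) = 9 - 5*6 = 9 - 1*30 = 9 - 30 = -21)
(M(7, 0) + x(3 - 11))*124 = (7 - 21)*124 = -14*124 = -1736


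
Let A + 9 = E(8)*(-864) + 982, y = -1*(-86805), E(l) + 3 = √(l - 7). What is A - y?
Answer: -84104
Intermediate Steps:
E(l) = -3 + √(-7 + l) (E(l) = -3 + √(l - 7) = -3 + √(-7 + l))
y = 86805
A = 2701 (A = -9 + ((-3 + √(-7 + 8))*(-864) + 982) = -9 + ((-3 + √1)*(-864) + 982) = -9 + ((-3 + 1)*(-864) + 982) = -9 + (-2*(-864) + 982) = -9 + (1728 + 982) = -9 + 2710 = 2701)
A - y = 2701 - 1*86805 = 2701 - 86805 = -84104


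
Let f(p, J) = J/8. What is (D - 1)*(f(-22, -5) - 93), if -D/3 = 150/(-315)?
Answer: -321/8 ≈ -40.125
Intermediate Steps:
f(p, J) = J/8 (f(p, J) = J*(⅛) = J/8)
D = 10/7 (D = -450/(-315) = -450*(-1)/315 = -3*(-10/21) = 10/7 ≈ 1.4286)
(D - 1)*(f(-22, -5) - 93) = (10/7 - 1)*((⅛)*(-5) - 93) = 3*(-5/8 - 93)/7 = (3/7)*(-749/8) = -321/8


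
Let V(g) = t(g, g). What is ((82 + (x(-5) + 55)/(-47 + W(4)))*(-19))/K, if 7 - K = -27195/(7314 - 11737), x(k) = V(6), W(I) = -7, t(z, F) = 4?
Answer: -367157653/203364 ≈ -1805.4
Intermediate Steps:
V(g) = 4
x(k) = 4
K = 3766/4423 (K = 7 - (-27195)/(7314 - 11737) = 7 - (-27195)/(-4423) = 7 - (-27195)*(-1)/4423 = 7 - 1*27195/4423 = 7 - 27195/4423 = 3766/4423 ≈ 0.85146)
((82 + (x(-5) + 55)/(-47 + W(4)))*(-19))/K = ((82 + (4 + 55)/(-47 - 7))*(-19))/(3766/4423) = ((82 + 59/(-54))*(-19))*(4423/3766) = ((82 + 59*(-1/54))*(-19))*(4423/3766) = ((82 - 59/54)*(-19))*(4423/3766) = ((4369/54)*(-19))*(4423/3766) = -83011/54*4423/3766 = -367157653/203364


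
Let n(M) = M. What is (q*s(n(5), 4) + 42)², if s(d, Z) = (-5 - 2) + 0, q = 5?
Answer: 49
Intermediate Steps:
s(d, Z) = -7 (s(d, Z) = -7 + 0 = -7)
(q*s(n(5), 4) + 42)² = (5*(-7) + 42)² = (-35 + 42)² = 7² = 49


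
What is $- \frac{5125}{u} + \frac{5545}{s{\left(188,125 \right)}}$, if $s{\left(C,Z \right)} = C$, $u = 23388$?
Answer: $\frac{8045185}{274809} \approx 29.276$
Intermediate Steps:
$- \frac{5125}{u} + \frac{5545}{s{\left(188,125 \right)}} = - \frac{5125}{23388} + \frac{5545}{188} = \frac{8045185}{274809}$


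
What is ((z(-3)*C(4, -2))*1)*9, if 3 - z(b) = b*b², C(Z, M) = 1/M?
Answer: -135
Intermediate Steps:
z(b) = 3 - b³ (z(b) = 3 - b*b² = 3 - b³)
((z(-3)*C(4, -2))*1)*9 = (((3 - 1*(-3)³)/(-2))*1)*9 = (((3 - 1*(-27))*(-½))*1)*9 = (((3 + 27)*(-½))*1)*9 = ((30*(-½))*1)*9 = -15*1*9 = -15*9 = -135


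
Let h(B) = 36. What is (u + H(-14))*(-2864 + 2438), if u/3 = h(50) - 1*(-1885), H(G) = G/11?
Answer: -26999454/11 ≈ -2.4545e+6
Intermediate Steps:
H(G) = G/11 (H(G) = G*(1/11) = G/11)
u = 5763 (u = 3*(36 - 1*(-1885)) = 3*(36 + 1885) = 3*1921 = 5763)
(u + H(-14))*(-2864 + 2438) = (5763 + (1/11)*(-14))*(-2864 + 2438) = (5763 - 14/11)*(-426) = (63379/11)*(-426) = -26999454/11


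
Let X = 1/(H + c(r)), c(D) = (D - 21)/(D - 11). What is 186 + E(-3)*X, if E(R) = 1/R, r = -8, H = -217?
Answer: 2284471/12282 ≈ 186.00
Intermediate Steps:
c(D) = (-21 + D)/(-11 + D)
X = -19/4094 (X = 1/(-217 + (-21 - 8)/(-11 - 8)) = 1/(-217 - 29/(-19)) = 1/(-217 - 1/19*(-29)) = 1/(-217 + 29/19) = 1/(-4094/19) = -19/4094 ≈ -0.0046409)
186 + E(-3)*X = 186 - 19/4094/(-3) = 186 - 1/3*(-19/4094) = 186 + 19/12282 = 2284471/12282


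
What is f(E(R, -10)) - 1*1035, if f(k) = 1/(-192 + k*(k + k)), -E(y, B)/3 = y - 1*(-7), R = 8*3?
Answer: -17704709/17106 ≈ -1035.0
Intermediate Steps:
R = 24
E(y, B) = -21 - 3*y (E(y, B) = -3*(y - 1*(-7)) = -3*(y + 7) = -3*(7 + y) = -21 - 3*y)
f(k) = 1/(-192 + 2*k**2) (f(k) = 1/(-192 + k*(2*k)) = 1/(-192 + 2*k**2))
f(E(R, -10)) - 1*1035 = 1/(2*(-96 + (-21 - 3*24)**2)) - 1*1035 = 1/(2*(-96 + (-21 - 72)**2)) - 1035 = 1/(2*(-96 + (-93)**2)) - 1035 = 1/(2*(-96 + 8649)) - 1035 = (1/2)/8553 - 1035 = (1/2)*(1/8553) - 1035 = 1/17106 - 1035 = -17704709/17106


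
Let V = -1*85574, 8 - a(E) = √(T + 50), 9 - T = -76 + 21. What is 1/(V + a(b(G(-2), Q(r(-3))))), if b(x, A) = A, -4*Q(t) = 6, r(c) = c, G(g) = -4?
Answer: -14261/1220256707 + √114/7321540242 ≈ -1.1685e-5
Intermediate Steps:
T = 64 (T = 9 - (-76 + 21) = 9 - 1*(-55) = 9 + 55 = 64)
Q(t) = -3/2 (Q(t) = -¼*6 = -3/2)
a(E) = 8 - √114 (a(E) = 8 - √(64 + 50) = 8 - √114)
V = -85574
1/(V + a(b(G(-2), Q(r(-3))))) = 1/(-85574 + (8 - √114)) = 1/(-85566 - √114)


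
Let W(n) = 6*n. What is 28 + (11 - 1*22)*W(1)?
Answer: -38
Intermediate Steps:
28 + (11 - 1*22)*W(1) = 28 + (11 - 1*22)*(6*1) = 28 + (11 - 22)*6 = 28 - 11*6 = 28 - 66 = -38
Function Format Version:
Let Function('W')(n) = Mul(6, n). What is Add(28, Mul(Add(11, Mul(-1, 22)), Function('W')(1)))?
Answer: -38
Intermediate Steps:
Add(28, Mul(Add(11, Mul(-1, 22)), Function('W')(1))) = Add(28, Mul(Add(11, Mul(-1, 22)), Mul(6, 1))) = Add(28, Mul(Add(11, -22), 6)) = Add(28, Mul(-11, 6)) = Add(28, -66) = -38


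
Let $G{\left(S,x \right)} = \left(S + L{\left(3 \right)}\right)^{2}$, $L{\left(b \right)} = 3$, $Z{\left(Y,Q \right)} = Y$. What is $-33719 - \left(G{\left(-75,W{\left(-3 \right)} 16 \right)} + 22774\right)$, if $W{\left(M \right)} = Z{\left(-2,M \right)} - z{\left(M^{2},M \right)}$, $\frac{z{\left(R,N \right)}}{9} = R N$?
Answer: $-61677$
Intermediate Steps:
$z{\left(R,N \right)} = 9 N R$ ($z{\left(R,N \right)} = 9 R N = 9 N R$)
$W{\left(M \right)} = -2 - 9 M^{3}$ ($W{\left(M \right)} = -2 - 9 M M^{2} = -2 - 9 M^{3}$)
$G{\left(S,x \right)} = \left(3 + S\right)^{2}$ ($G{\left(S,x \right)} = \left(S + 3\right)^{2} = \left(3 + S\right)^{2}$)
$-33719 - \left(G{\left(-75,W{\left(-3 \right)} 16 \right)} + 22774\right) = -33719 - \left(\left(3 - 75\right)^{2} + 22774\right) = -33719 - \left(\left(-72\right)^{2} + 22774\right) = -33719 - \left(5184 + 22774\right) = -33719 - 27958 = -61677$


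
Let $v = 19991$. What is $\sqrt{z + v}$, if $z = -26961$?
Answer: $i \sqrt{6970} \approx 83.487 i$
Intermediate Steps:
$\sqrt{z + v} = \sqrt{-26961 + 19991} = \sqrt{-6970} = i \sqrt{6970}$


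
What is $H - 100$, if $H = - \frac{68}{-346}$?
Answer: $- \frac{17266}{173} \approx -99.803$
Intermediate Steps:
$H = \frac{34}{173}$ ($H = \left(-68\right) \left(- \frac{1}{346}\right) = \frac{34}{173} \approx 0.19653$)
$H - 100 = \frac{34}{173} - 100 = - \frac{17266}{173}$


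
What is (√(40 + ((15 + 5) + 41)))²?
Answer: 101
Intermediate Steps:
(√(40 + ((15 + 5) + 41)))² = (√(40 + (20 + 41)))² = (√(40 + 61))² = (√101)² = 101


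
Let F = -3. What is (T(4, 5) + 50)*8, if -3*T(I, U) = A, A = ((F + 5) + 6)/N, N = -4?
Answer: 1216/3 ≈ 405.33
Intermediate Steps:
A = -2 (A = ((-3 + 5) + 6)/(-4) = (2 + 6)*(-¼) = 8*(-¼) = -2)
T(I, U) = ⅔ (T(I, U) = -⅓*(-2) = ⅔)
(T(4, 5) + 50)*8 = (⅔ + 50)*8 = (152/3)*8 = 1216/3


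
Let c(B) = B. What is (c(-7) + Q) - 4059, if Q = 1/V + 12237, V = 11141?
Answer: 91033112/11141 ≈ 8171.0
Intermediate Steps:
Q = 136332418/11141 (Q = 1/11141 + 12237 = 136332418/11141 ≈ 12237.)
(c(-7) + Q) - 4059 = (-7 + 136332418/11141) - 4059 = 136254431/11141 - 4059 = 91033112/11141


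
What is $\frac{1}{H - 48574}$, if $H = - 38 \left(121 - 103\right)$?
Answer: $- \frac{1}{49258} \approx -2.0301 \cdot 10^{-5}$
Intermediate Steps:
$H = -684$ ($H = \left(-38\right) 18 = -684$)
$\frac{1}{H - 48574} = \frac{1}{-684 - 48574} = \frac{1}{-49258} = - \frac{1}{49258}$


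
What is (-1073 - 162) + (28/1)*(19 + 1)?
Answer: -675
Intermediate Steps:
(-1073 - 162) + (28/1)*(19 + 1) = -1235 + (28*1)*20 = -1235 + 28*20 = -1235 + 560 = -675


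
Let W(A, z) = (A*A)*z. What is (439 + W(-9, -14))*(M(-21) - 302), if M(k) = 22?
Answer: 194600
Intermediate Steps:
W(A, z) = z*A² (W(A, z) = A²*z = z*A²)
(439 + W(-9, -14))*(M(-21) - 302) = (439 - 14*(-9)²)*(22 - 302) = (439 - 14*81)*(-280) = (439 - 1134)*(-280) = -695*(-280) = 194600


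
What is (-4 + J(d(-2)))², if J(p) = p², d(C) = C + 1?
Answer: 9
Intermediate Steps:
d(C) = 1 + C
(-4 + J(d(-2)))² = (-4 + (1 - 2)²)² = (-4 + (-1)²)² = (-4 + 1)² = (-3)² = 9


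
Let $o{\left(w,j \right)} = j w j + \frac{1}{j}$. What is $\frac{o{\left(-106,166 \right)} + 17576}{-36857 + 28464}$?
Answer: $\frac{481957759}{1393238} \approx 345.93$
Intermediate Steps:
$o{\left(w,j \right)} = \frac{1}{j} + w j^{2}$ ($o{\left(w,j \right)} = w j^{2} + \frac{1}{j} = \frac{1}{j} + w j^{2}$)
$\frac{o{\left(-106,166 \right)} + 17576}{-36857 + 28464} = \frac{\frac{1 - 106 \cdot 166^{3}}{166} + 17576}{-36857 + 28464} = \frac{\frac{1 - 484875376}{166} + 17576}{-8393} = \left(\frac{1 - 484875376}{166} + 17576\right) \left(- \frac{1}{8393}\right) = \left(\frac{1}{166} \left(-484875375\right) + 17576\right) \left(- \frac{1}{8393}\right) = \left(- \frac{484875375}{166} + 17576\right) \left(- \frac{1}{8393}\right) = \left(- \frac{481957759}{166}\right) \left(- \frac{1}{8393}\right) = \frac{481957759}{1393238}$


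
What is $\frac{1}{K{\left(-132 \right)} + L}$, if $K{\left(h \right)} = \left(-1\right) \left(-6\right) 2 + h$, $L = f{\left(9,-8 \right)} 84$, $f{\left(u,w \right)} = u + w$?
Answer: $- \frac{1}{36} \approx -0.027778$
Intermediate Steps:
$L = 84$ ($L = \left(9 - 8\right) 84 = 1 \cdot 84 = 84$)
$K{\left(h \right)} = 12 + h$ ($K{\left(h \right)} = 6 \cdot 2 + h = 12 + h$)
$\frac{1}{K{\left(-132 \right)} + L} = \frac{1}{\left(12 - 132\right) + 84} = \frac{1}{-120 + 84} = \frac{1}{-36} = - \frac{1}{36}$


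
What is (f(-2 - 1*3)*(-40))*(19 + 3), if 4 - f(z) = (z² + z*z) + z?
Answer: 36080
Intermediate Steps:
f(z) = 4 - z - 2*z² (f(z) = 4 - ((z² + z*z) + z) = 4 - ((z² + z²) + z) = 4 - (2*z² + z) = 4 - (z + 2*z²) = 4 + (-z - 2*z²) = 4 - z - 2*z²)
(f(-2 - 1*3)*(-40))*(19 + 3) = ((4 - (-2 - 1*3) - 2*(-2 - 1*3)²)*(-40))*(19 + 3) = ((4 - (-2 - 3) - 2*(-2 - 3)²)*(-40))*22 = ((4 - 1*(-5) - 2*(-5)²)*(-40))*22 = ((4 + 5 - 2*25)*(-40))*22 = ((4 + 5 - 50)*(-40))*22 = -41*(-40)*22 = 1640*22 = 36080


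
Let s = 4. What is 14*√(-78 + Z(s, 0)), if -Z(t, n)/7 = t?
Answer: 14*I*√106 ≈ 144.14*I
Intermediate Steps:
Z(t, n) = -7*t
14*√(-78 + Z(s, 0)) = 14*√(-78 - 7*4) = 14*√(-78 - 28) = 14*√(-106) = 14*(I*√106) = 14*I*√106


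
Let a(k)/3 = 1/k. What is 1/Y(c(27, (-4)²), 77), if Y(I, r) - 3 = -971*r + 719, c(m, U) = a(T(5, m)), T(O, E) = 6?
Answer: -1/74045 ≈ -1.3505e-5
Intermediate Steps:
a(k) = 3/k (a(k) = 3*(1/k) = 3/k)
c(m, U) = ½ (c(m, U) = 3/6 = 3*(⅙) = ½)
Y(I, r) = 722 - 971*r (Y(I, r) = 3 + (-971*r + 719) = 3 + (719 - 971*r) = 722 - 971*r)
1/Y(c(27, (-4)²), 77) = 1/(722 - 971*77) = 1/(722 - 74767) = 1/(-74045) = -1/74045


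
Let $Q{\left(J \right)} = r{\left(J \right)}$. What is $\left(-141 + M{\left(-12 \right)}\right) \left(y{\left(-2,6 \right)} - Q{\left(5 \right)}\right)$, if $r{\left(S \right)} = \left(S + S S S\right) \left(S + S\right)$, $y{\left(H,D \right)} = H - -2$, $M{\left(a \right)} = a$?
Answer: $198900$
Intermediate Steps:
$y{\left(H,D \right)} = 2 + H$ ($y{\left(H,D \right)} = H + 2 = 2 + H$)
$r{\left(S \right)} = 2 S \left(S + S^{3}\right)$ ($r{\left(S \right)} = \left(S + S^{2} S\right) 2 S = \left(S + S^{3}\right) 2 S = 2 S \left(S + S^{3}\right)$)
$Q{\left(J \right)} = 2 J^{2} \left(1 + J^{2}\right)$
$\left(-141 + M{\left(-12 \right)}\right) \left(y{\left(-2,6 \right)} - Q{\left(5 \right)}\right) = \left(-141 - 12\right) \left(\left(2 - 2\right) - 2 \cdot 5^{2} \left(1 + 5^{2}\right)\right) = - 153 \left(0 - 2 \cdot 25 \left(1 + 25\right)\right) = - 153 \left(0 - 2 \cdot 25 \cdot 26\right) = - 153 \left(0 - 1300\right) = \left(-153\right) \left(-1300\right) = 198900$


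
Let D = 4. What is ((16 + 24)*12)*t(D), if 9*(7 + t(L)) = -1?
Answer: -10240/3 ≈ -3413.3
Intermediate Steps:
t(L) = -64/9 (t(L) = -7 + (⅑)*(-1) = -7 - ⅑ = -64/9)
((16 + 24)*12)*t(D) = ((16 + 24)*12)*(-64/9) = (40*12)*(-64/9) = 480*(-64/9) = -10240/3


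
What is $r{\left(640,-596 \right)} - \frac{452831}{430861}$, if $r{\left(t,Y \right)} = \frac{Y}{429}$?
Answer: $- \frac{451057655}{184839369} \approx -2.4403$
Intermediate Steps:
$r{\left(t,Y \right)} = \frac{Y}{429}$ ($r{\left(t,Y \right)} = Y \frac{1}{429} = \frac{Y}{429}$)
$r{\left(640,-596 \right)} - \frac{452831}{430861} = \frac{1}{429} \left(-596\right) - \frac{452831}{430861} = - \frac{596}{429} - \frac{452831}{430861} = - \frac{451057655}{184839369}$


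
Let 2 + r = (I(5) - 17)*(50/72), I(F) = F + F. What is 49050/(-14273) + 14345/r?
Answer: -388577790/185549 ≈ -2094.2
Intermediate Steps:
I(F) = 2*F
r = -247/36 (r = -2 + (2*5 - 17)*(50/72) = -2 + (10 - 17)*(50*(1/72)) = -2 - 7*25/36 = -2 - 175/36 = -247/36 ≈ -6.8611)
49050/(-14273) + 14345/r = 49050/(-14273) + 14345/(-247/36) = 49050*(-1/14273) + 14345*(-36/247) = -49050/14273 - 27180/13 = -388577790/185549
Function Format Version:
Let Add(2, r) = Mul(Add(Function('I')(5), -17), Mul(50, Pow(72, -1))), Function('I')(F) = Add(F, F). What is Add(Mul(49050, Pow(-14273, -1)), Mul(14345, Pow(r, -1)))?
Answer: Rational(-388577790, 185549) ≈ -2094.2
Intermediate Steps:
Function('I')(F) = Mul(2, F)
r = Rational(-247, 36) (r = Add(-2, Mul(Add(Mul(2, 5), -17), Mul(50, Pow(72, -1)))) = Add(-2, Mul(Add(10, -17), Mul(50, Rational(1, 72)))) = Add(-2, Mul(-7, Rational(25, 36))) = Add(-2, Rational(-175, 36)) = Rational(-247, 36) ≈ -6.8611)
Add(Mul(49050, Pow(-14273, -1)), Mul(14345, Pow(r, -1))) = Add(Mul(49050, Pow(-14273, -1)), Mul(14345, Pow(Rational(-247, 36), -1))) = Add(Mul(49050, Rational(-1, 14273)), Mul(14345, Rational(-36, 247))) = Add(Rational(-49050, 14273), Rational(-27180, 13)) = Rational(-388577790, 185549)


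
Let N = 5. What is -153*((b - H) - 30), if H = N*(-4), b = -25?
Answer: 5355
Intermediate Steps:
H = -20 (H = 5*(-4) = -20)
-153*((b - H) - 30) = -153*((-25 - 1*(-20)) - 30) = -153*((-25 + 20) - 30) = -153*(-5 - 30) = -153*(-35) = 5355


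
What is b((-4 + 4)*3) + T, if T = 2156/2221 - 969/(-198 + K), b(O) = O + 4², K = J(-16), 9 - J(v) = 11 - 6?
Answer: 9464397/430874 ≈ 21.966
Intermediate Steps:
J(v) = 4 (J(v) = 9 - (11 - 6) = 9 - 1*5 = 9 - 5 = 4)
K = 4
b(O) = 16 + O (b(O) = O + 16 = 16 + O)
T = 2570413/430874 (T = 2156/2221 - 969/(-198 + 4) = 2156*(1/2221) - 969/(-194) = 2156/2221 - 969*(-1/194) = 2156/2221 + 969/194 = 2570413/430874 ≈ 5.9656)
b((-4 + 4)*3) + T = (16 + (-4 + 4)*3) + 2570413/430874 = (16 + 0*3) + 2570413/430874 = (16 + 0) + 2570413/430874 = 16 + 2570413/430874 = 9464397/430874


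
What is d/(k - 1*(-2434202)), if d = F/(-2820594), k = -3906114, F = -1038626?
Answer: -519313/2075833077864 ≈ -2.5017e-7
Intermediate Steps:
d = 519313/1410297 (d = -1038626/(-2820594) = -1038626*(-1/2820594) = 519313/1410297 ≈ 0.36823)
d/(k - 1*(-2434202)) = 519313/(1410297*(-3906114 - 1*(-2434202))) = 519313/(1410297*(-3906114 + 2434202)) = (519313/1410297)/(-1471912) = (519313/1410297)*(-1/1471912) = -519313/2075833077864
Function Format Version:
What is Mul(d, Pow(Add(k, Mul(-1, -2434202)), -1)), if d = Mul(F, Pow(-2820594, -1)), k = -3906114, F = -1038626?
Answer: Rational(-519313, 2075833077864) ≈ -2.5017e-7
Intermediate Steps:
d = Rational(519313, 1410297) (d = Mul(-1038626, Pow(-2820594, -1)) = Mul(-1038626, Rational(-1, 2820594)) = Rational(519313, 1410297) ≈ 0.36823)
Mul(d, Pow(Add(k, Mul(-1, -2434202)), -1)) = Mul(Rational(519313, 1410297), Pow(Add(-3906114, Mul(-1, -2434202)), -1)) = Mul(Rational(519313, 1410297), Pow(Add(-3906114, 2434202), -1)) = Mul(Rational(519313, 1410297), Pow(-1471912, -1)) = Mul(Rational(519313, 1410297), Rational(-1, 1471912)) = Rational(-519313, 2075833077864)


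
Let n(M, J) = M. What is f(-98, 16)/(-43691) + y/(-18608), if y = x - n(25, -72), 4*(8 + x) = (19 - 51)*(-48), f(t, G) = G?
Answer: -15633269/813002128 ≈ -0.019229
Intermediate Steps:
x = 376 (x = -8 + ((19 - 51)*(-48))/4 = -8 + (-32*(-48))/4 = -8 + (1/4)*1536 = -8 + 384 = 376)
y = 351 (y = 376 - 1*25 = 376 - 25 = 351)
f(-98, 16)/(-43691) + y/(-18608) = 16/(-43691) + 351/(-18608) = 16*(-1/43691) + 351*(-1/18608) = -16/43691 - 351/18608 = -15633269/813002128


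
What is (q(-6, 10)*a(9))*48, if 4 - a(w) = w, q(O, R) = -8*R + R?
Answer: 16800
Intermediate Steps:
q(O, R) = -7*R
a(w) = 4 - w
(q(-6, 10)*a(9))*48 = ((-7*10)*(4 - 1*9))*48 = -70*(4 - 9)*48 = -70*(-5)*48 = 350*48 = 16800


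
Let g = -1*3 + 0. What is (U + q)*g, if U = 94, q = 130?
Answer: -672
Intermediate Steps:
g = -3 (g = -3 + 0 = -3)
(U + q)*g = (94 + 130)*(-3) = 224*(-3) = -672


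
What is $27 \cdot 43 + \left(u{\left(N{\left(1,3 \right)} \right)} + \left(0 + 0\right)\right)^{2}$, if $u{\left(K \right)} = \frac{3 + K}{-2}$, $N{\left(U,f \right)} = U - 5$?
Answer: $\frac{4645}{4} \approx 1161.3$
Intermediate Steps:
$N{\left(U,f \right)} = -5 + U$ ($N{\left(U,f \right)} = U - 5 = -5 + U$)
$u{\left(K \right)} = - \frac{3}{2} - \frac{K}{2}$ ($u{\left(K \right)} = - \frac{3 + K}{2} = - \frac{3}{2} - \frac{K}{2}$)
$27 \cdot 43 + \left(u{\left(N{\left(1,3 \right)} \right)} + \left(0 + 0\right)\right)^{2} = 27 \cdot 43 + \left(\left(- \frac{3}{2} - \frac{-5 + 1}{2}\right) + \left(0 + 0\right)\right)^{2} = 1161 + \left(\left(- \frac{3}{2} - -2\right) + 0\right)^{2} = 1161 + \left(\left(- \frac{3}{2} + 2\right) + 0\right)^{2} = 1161 + \left(\frac{1}{2} + 0\right)^{2} = 1161 + \left(\frac{1}{2}\right)^{2} = 1161 + \frac{1}{4} = \frac{4645}{4}$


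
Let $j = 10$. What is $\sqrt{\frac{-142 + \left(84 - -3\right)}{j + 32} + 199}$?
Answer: $\frac{19 \sqrt{966}}{42} \approx 14.06$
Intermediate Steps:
$\sqrt{\frac{-142 + \left(84 - -3\right)}{j + 32} + 199} = \sqrt{\frac{-142 + \left(84 - -3\right)}{10 + 32} + 199} = \sqrt{\frac{-142 + \left(84 + 3\right)}{42} + 199} = \sqrt{\left(-142 + 87\right) \frac{1}{42} + 199} = \sqrt{\left(-55\right) \frac{1}{42} + 199} = \sqrt{- \frac{55}{42} + 199} = \sqrt{\frac{8303}{42}} = \frac{19 \sqrt{966}}{42}$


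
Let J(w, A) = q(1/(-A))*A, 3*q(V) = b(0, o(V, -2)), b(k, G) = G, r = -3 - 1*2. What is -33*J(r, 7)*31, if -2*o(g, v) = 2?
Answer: 2387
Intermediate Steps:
o(g, v) = -1 (o(g, v) = -1/2*2 = -1)
r = -5 (r = -3 - 2 = -5)
q(V) = -1/3 (q(V) = (1/3)*(-1) = -1/3)
J(w, A) = -A/3
-33*J(r, 7)*31 = -(-11)*7*31 = -33*(-7/3)*31 = 77*31 = 2387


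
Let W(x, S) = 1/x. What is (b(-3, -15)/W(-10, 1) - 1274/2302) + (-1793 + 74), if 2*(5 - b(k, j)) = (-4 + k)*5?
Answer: -2238181/1151 ≈ -1944.6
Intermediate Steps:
b(k, j) = 15 - 5*k/2 (b(k, j) = 5 - (-4 + k)*5/2 = 5 - (-20 + 5*k)/2 = 5 + (10 - 5*k/2) = 15 - 5*k/2)
(b(-3, -15)/W(-10, 1) - 1274/2302) + (-1793 + 74) = ((15 - 5/2*(-3))/(1/(-10)) - 1274/2302) + (-1793 + 74) = ((15 + 15/2)/(-1/10) - 1274*1/2302) - 1719 = ((45/2)*(-10) - 637/1151) - 1719 = (-225 - 637/1151) - 1719 = -259612/1151 - 1719 = -2238181/1151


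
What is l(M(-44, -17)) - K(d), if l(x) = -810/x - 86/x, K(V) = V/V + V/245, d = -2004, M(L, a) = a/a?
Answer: -217761/245 ≈ -888.82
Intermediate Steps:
M(L, a) = 1
K(V) = 1 + V/245 (K(V) = 1 + V*(1/245) = 1 + V/245)
l(x) = -896/x
l(M(-44, -17)) - K(d) = -896/1 - (1 + (1/245)*(-2004)) = -896*1 - (1 - 2004/245) = -896 - 1*(-1759/245) = -896 + 1759/245 = -217761/245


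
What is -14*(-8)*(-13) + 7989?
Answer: 6533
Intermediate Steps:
-14*(-8)*(-13) + 7989 = 112*(-13) + 7989 = -1456 + 7989 = 6533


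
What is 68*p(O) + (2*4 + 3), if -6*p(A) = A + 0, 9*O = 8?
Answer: 25/27 ≈ 0.92593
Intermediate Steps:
O = 8/9 (O = (⅑)*8 = 8/9 ≈ 0.88889)
p(A) = -A/6 (p(A) = -(A + 0)/6 = -A/6)
68*p(O) + (2*4 + 3) = 68*(-⅙*8/9) + (2*4 + 3) = 68*(-4/27) + (8 + 3) = -272/27 + 11 = 25/27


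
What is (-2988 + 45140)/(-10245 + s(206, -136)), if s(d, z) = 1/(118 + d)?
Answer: -13657248/3319379 ≈ -4.1144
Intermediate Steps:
(-2988 + 45140)/(-10245 + s(206, -136)) = (-2988 + 45140)/(-10245 + 1/(118 + 206)) = 42152/(-10245 + 1/324) = 42152/(-3319379/324) = 42152*(-324/3319379) = -13657248/3319379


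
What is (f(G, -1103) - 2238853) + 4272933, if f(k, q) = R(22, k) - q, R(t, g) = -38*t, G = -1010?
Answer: 2034347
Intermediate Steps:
f(k, q) = -836 - q (f(k, q) = -38*22 - q = -836 - q)
(f(G, -1103) - 2238853) + 4272933 = ((-836 - 1*(-1103)) - 2238853) + 4272933 = ((-836 + 1103) - 2238853) + 4272933 = (267 - 2238853) + 4272933 = -2238586 + 4272933 = 2034347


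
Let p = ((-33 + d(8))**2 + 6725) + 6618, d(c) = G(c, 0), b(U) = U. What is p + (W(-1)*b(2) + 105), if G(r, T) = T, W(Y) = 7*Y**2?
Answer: 14551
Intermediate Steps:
d(c) = 0
p = 14432 (p = ((-33 + 0)**2 + 6725) + 6618 = ((-33)**2 + 6725) + 6618 = (1089 + 6725) + 6618 = 7814 + 6618 = 14432)
p + (W(-1)*b(2) + 105) = 14432 + ((7*(-1)**2)*2 + 105) = 14432 + ((7*1)*2 + 105) = 14432 + (7*2 + 105) = 14432 + (14 + 105) = 14432 + 119 = 14551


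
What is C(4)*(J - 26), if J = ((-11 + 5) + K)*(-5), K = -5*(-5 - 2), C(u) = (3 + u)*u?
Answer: -4788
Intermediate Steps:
C(u) = u*(3 + u)
K = 35 (K = -5*(-7) = 35)
J = -145 (J = ((-11 + 5) + 35)*(-5) = (-6 + 35)*(-5) = 29*(-5) = -145)
C(4)*(J - 26) = (4*(3 + 4))*(-145 - 26) = (4*7)*(-171) = 28*(-171) = -4788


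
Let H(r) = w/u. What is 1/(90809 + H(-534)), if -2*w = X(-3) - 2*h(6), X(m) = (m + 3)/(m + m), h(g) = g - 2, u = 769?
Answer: 769/69832125 ≈ 1.1012e-5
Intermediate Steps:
h(g) = -2 + g
X(m) = (3 + m)/(2*m) (X(m) = (3 + m)/((2*m)) = (3 + m)*(1/(2*m)) = (3 + m)/(2*m))
w = 4 (w = -((½)*(3 - 3)/(-3) - 2*(-2 + 6))/2 = -((½)*(-⅓)*0 - 2*4)/2 = -(0 - 8)/2 = -½*(-8) = 4)
H(r) = 4/769
1/(90809 + H(-534)) = 1/(90809 + 4/769) = 1/(69832125/769) = 769/69832125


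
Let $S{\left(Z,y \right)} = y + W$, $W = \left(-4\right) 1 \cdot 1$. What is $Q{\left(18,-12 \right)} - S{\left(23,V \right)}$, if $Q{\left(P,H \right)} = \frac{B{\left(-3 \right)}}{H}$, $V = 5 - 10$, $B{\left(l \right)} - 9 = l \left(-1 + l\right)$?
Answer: $\frac{29}{4} \approx 7.25$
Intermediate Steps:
$B{\left(l \right)} = 9 + l \left(-1 + l\right)$
$W = -4$ ($W = \left(-4\right) 1 = -4$)
$V = -5$ ($V = 5 - 10 = -5$)
$Q{\left(P,H \right)} = \frac{21}{H}$ ($Q{\left(P,H \right)} = \frac{9 + \left(-3\right)^{2} - -3}{H} = \frac{9 + 9 + 3}{H} = \frac{21}{H}$)
$S{\left(Z,y \right)} = -4 + y$ ($S{\left(Z,y \right)} = y - 4 = -4 + y$)
$Q{\left(18,-12 \right)} - S{\left(23,V \right)} = \frac{21}{-12} - \left(-4 - 5\right) = 21 \left(- \frac{1}{12}\right) - -9 = - \frac{7}{4} + 9 = \frac{29}{4}$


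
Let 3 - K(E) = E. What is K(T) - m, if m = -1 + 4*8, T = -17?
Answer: -11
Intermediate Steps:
m = 31 (m = -1 + 32 = 31)
K(E) = 3 - E
K(T) - m = (3 - 1*(-17)) - 1*31 = (3 + 17) - 31 = 20 - 31 = -11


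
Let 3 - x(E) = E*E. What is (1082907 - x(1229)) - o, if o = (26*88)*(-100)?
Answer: 2822145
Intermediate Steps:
x(E) = 3 - E**2 (x(E) = 3 - E*E = 3 - E**2)
o = -228800 (o = 2288*(-100) = -228800)
(1082907 - x(1229)) - o = (1082907 - (3 - 1*1229**2)) - 1*(-228800) = (1082907 - (3 - 1*1510441)) + 228800 = (1082907 - (3 - 1510441)) + 228800 = (1082907 - 1*(-1510438)) + 228800 = (1082907 + 1510438) + 228800 = 2593345 + 228800 = 2822145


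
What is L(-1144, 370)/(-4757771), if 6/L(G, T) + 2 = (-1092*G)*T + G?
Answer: -1/366523305481899 ≈ -2.7283e-15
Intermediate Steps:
L(G, T) = 6/(-2 + G - 1092*G*T) (L(G, T) = 6/(-2 + ((-1092*G)*T + G)) = 6/(-2 + (-1092*G*T + G)) = 6/(-2 + (G - 1092*G*T)) = 6/(-2 + G - 1092*G*T))
L(-1144, 370)/(-4757771) = -6/(2 - 1*(-1144) + 1092*(-1144)*370)/(-4757771) = -6/(2 + 1144 - 462221760)*(-1/4757771) = -6/(-462220614)*(-1/4757771) = -6*(-1/462220614)*(-1/4757771) = (1/77036769)*(-1/4757771) = -1/366523305481899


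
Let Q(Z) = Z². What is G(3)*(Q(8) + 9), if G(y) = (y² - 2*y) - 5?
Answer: -146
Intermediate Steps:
G(y) = -5 + y² - 2*y
G(3)*(Q(8) + 9) = (-5 + 3² - 2*3)*(8² + 9) = (-5 + 9 - 6)*(64 + 9) = -2*73 = -146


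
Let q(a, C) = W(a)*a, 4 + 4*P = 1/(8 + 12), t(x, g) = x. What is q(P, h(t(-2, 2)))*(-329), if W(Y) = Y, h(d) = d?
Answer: -2053289/6400 ≈ -320.83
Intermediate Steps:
P = -79/80 (P = -1 + 1/(4*(8 + 12)) = -1 + (¼)/20 = -1 + (¼)*(1/20) = -1 + 1/80 = -79/80 ≈ -0.98750)
q(a, C) = a² (q(a, C) = a*a = a²)
q(P, h(t(-2, 2)))*(-329) = (-79/80)²*(-329) = (6241/6400)*(-329) = -2053289/6400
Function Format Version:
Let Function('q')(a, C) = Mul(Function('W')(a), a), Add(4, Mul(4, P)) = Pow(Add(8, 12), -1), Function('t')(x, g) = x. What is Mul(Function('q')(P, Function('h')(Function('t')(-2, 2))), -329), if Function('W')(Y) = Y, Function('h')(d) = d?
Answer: Rational(-2053289, 6400) ≈ -320.83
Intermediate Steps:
P = Rational(-79, 80) (P = Add(-1, Mul(Rational(1, 4), Pow(Add(8, 12), -1))) = Add(-1, Mul(Rational(1, 4), Pow(20, -1))) = Add(-1, Mul(Rational(1, 4), Rational(1, 20))) = Add(-1, Rational(1, 80)) = Rational(-79, 80) ≈ -0.98750)
Function('q')(a, C) = Pow(a, 2) (Function('q')(a, C) = Mul(a, a) = Pow(a, 2))
Mul(Function('q')(P, Function('h')(Function('t')(-2, 2))), -329) = Mul(Pow(Rational(-79, 80), 2), -329) = Mul(Rational(6241, 6400), -329) = Rational(-2053289, 6400)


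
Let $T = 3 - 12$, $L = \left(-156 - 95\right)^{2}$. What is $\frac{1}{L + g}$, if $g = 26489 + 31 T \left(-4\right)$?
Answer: $\frac{1}{90606} \approx 1.1037 \cdot 10^{-5}$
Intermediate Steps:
$L = 63001$ ($L = \left(-251\right)^{2} = 63001$)
$T = -9$
$g = 27605$ ($g = 26489 + 31 \left(-9\right) \left(-4\right) = 26489 - -1116 = 26489 + 1116 = 27605$)
$\frac{1}{L + g} = \frac{1}{63001 + 27605} = \frac{1}{90606}$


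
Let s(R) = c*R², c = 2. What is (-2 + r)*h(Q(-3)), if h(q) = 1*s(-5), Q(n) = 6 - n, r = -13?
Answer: -750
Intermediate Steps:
s(R) = 2*R²
h(q) = 50 (h(q) = 1*(2*(-5)²) = 1*(2*25) = 1*50 = 50)
(-2 + r)*h(Q(-3)) = (-2 - 13)*50 = -15*50 = -750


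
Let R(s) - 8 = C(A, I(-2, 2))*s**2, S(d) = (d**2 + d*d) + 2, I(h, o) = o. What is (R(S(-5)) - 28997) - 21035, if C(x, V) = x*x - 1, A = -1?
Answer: -50024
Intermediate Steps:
C(x, V) = -1 + x**2 (C(x, V) = x**2 - 1 = -1 + x**2)
S(d) = 2 + 2*d**2 (S(d) = (d**2 + d**2) + 2 = 2*d**2 + 2 = 2 + 2*d**2)
R(s) = 8 (R(s) = 8 + (-1 + (-1)**2)*s**2 = 8 + (-1 + 1)*s**2 = 8 + 0*s**2 = 8 + 0 = 8)
(R(S(-5)) - 28997) - 21035 = (8 - 28997) - 21035 = -28989 - 21035 = -50024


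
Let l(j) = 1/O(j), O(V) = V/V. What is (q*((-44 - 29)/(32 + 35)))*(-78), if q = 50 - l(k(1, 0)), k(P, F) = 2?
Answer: 279006/67 ≈ 4164.3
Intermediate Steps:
O(V) = 1
l(j) = 1 (l(j) = 1/1 = 1)
q = 49 (q = 50 - 1*1 = 50 - 1 = 49)
(q*((-44 - 29)/(32 + 35)))*(-78) = (49*((-44 - 29)/(32 + 35)))*(-78) = (49*(-73/67))*(-78) = -3577/67*(-78) = 279006/67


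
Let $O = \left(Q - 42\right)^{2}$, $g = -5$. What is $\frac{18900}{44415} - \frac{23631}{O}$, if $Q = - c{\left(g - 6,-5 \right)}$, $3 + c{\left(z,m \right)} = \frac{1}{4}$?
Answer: $- \frac{17277532}{1158503} \approx -14.914$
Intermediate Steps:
$c{\left(z,m \right)} = - \frac{11}{4}$ ($c{\left(z,m \right)} = -3 + \frac{1}{4} = - \frac{11}{4}$)
$Q = \frac{11}{4}$ ($Q = \left(-1\right) \left(- \frac{11}{4}\right) = \frac{11}{4} \approx 2.75$)
$O = \frac{24649}{16}$ ($O = \left(\frac{11}{4} - 42\right)^{2} = \left(- \frac{157}{4}\right)^{2} = \frac{24649}{16} \approx 1540.6$)
$\frac{18900}{44415} - \frac{23631}{O} = \frac{18900}{44415} - \frac{23631}{\frac{24649}{16}} = 18900 \cdot \frac{1}{44415} - \frac{378096}{24649} = \frac{20}{47} - \frac{378096}{24649} = - \frac{17277532}{1158503}$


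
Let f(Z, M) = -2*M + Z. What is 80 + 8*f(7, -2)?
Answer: 168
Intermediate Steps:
f(Z, M) = Z - 2*M
80 + 8*f(7, -2) = 80 + 8*(7 - 2*(-2)) = 80 + 8*(7 + 4) = 80 + 8*11 = 80 + 88 = 168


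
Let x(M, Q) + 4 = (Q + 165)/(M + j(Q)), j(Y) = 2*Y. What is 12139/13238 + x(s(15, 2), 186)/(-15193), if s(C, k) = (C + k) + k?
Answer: 72127338051/78639849194 ≈ 0.91719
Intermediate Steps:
s(C, k) = C + 2*k
x(M, Q) = -4 + (165 + Q)/(M + 2*Q) (x(M, Q) = -4 + (Q + 165)/(M + 2*Q) = -4 + (165 + Q)/(M + 2*Q))
12139/13238 + x(s(15, 2), 186)/(-15193) = 12139/13238 + ((165 - 7*186 - 4*(15 + 2*2))/((15 + 2*2) + 2*186))/(-15193) = 12139*(1/13238) + ((165 - 1302 - 4*(15 + 4))/((15 + 4) + 372))*(-1/15193) = 12139/13238 + ((165 - 1302 - 4*19)/(19 + 372))*(-1/15193) = 12139/13238 + ((165 - 1302 - 76)/391)*(-1/15193) = 12139/13238 + ((1/391)*(-1213))*(-1/15193) = 12139/13238 - 1213/391*(-1/15193) = 12139/13238 + 1213/5940463 = 72127338051/78639849194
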